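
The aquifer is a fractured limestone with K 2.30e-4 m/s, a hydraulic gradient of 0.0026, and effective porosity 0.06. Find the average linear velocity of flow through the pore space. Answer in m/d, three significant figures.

K = 2.30e-4 m/s × 86400 s/d = 19.87 m/d
Darcy flux q = K·i = 19.87 × 0.0026 = 0.05167 m/d
v_s = q/n_e = 0.05167/0.06 = 0.8611 m/d

0.861 m/d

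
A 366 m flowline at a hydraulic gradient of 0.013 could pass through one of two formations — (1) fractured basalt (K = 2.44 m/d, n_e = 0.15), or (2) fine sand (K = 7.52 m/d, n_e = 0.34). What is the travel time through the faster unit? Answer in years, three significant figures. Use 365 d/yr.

Unit 1 (fractured basalt): v = 2.44×0.013/0.15 = 0.2115 m/d, t = 366/0.2115 = 1731 d
Unit 2 (fine sand): v = 7.52×0.013/0.34 = 0.2875 m/d, t = 366/0.2875 = 1273 d
Faster: 1273 d / 365 = 3.49 yr

3.49 years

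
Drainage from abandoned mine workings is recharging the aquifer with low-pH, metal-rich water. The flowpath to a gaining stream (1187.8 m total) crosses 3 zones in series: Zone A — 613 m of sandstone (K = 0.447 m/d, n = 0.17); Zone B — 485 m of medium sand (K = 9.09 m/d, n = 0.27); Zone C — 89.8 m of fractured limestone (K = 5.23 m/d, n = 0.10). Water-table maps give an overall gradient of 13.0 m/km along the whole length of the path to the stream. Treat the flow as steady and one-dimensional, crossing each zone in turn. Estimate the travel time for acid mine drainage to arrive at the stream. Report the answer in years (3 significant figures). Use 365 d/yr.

62.5 years

Continuity: the same q passes through each zone, so ΔH = q·Σ(L_j/K_j) — the zones act as resistances in series.
Σ(L/K) = 613/0.447 + 485/9.09 + 89.8/5.23 = 1371 + 53.36 + 17.17 = 1442 d
K_eq = L_total / Σ(L/K) = 1187.8 / 1442 = 0.8238 m/d
q = K_eq · i = 0.8238 × 0.013 = 0.01071 m/d (same in every zone)
Zone A: v = q/n = 0.01071/0.17 = 0.06299 m/d → t_A = 613/0.06299 = 9731 d
Zone B: v = q/n = 0.01071/0.27 = 0.03966 m/d → t_B = 485/0.03966 = 12230 d
Zone C: v = q/n = 0.01071/0.10 = 0.1071 m/d → t_C = 89.8/0.1071 = 838.5 d
Total t = 9731 + 12230 + 838.5 = 22800 d
   = 22800 / 365 = 62.5 yr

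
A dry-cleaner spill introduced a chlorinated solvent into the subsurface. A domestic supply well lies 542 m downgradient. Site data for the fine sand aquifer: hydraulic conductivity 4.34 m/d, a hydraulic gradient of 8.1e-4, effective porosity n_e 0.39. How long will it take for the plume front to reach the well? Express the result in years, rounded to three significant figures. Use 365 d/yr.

q = Ki = 4.34 × 8.1e-4 = 0.003515 m/d
v_s = q/n_e = 0.003515/0.39 = 0.009014 m/d
t = L / v = 542 / 0.009014 = 60130 d
   = 60130 / 365 = 165 yr

165 years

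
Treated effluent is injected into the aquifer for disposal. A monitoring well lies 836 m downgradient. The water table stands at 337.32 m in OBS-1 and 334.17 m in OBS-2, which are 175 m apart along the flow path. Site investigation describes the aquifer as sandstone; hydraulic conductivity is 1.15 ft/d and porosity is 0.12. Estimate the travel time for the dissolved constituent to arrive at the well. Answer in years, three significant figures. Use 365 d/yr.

43.6 years

Hydraulic gradient i = (337.32 − 334.17) / 175 = 3.15 / 175 = 0.01800
K = 1.15 ft/d × 0.3048 = 0.3505 m/d
Darcy flux q = K·i = 0.3505 × 0.01800 = 0.006309 m/d
Seepage velocity v = q / n = 0.006309 / 0.12 = 0.05258 m/d
t = L / v = 836 / 0.05258 = 15900 d
   = 15900 / 365 = 43.6 yr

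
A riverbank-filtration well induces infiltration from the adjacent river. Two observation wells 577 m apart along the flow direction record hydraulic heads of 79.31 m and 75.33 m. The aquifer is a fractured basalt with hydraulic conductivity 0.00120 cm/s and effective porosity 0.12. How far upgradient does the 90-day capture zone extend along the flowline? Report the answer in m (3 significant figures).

Hydraulic gradient i = (79.31 − 75.33) / 577 = 3.98 / 577 = 0.006898
K = 0.00120 cm/s × 864 = 1.037 m/d
Specific discharge q = 1.037 × 0.006898 = 0.007152 m/d
v = Ki/n = 1.037·0.006898/0.12 = 0.05960 m/d
L = v × T = 0.05960 × 90 = 5.364 m

5.36 m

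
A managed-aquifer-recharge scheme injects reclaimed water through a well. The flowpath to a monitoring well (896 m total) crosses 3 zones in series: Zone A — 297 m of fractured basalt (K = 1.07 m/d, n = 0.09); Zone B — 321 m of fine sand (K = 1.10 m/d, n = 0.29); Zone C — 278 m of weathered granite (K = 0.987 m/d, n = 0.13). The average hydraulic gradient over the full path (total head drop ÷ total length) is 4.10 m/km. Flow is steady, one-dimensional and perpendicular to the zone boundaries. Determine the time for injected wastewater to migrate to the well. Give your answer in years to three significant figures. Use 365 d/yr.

For zones in series the flux q is common to all zones; the equivalent conductivity is the harmonic (thickness-weighted) mean, K_eq = L_total / Σ(L_j/K_j).
Σ(L/K) = 297/1.07 + 321/1.10 + 278/0.987 = 277.6 + 291.8 + 281.7 = 851.0 d
K_eq = L_total / Σ(L/K) = 896 / 851.0 = 1.053 m/d
q = K_eq · i = 1.053 × 0.0041 = 0.004317 m/d (same in every zone)
Zone A: v = q/n = 0.004317/0.09 = 0.04796 m/d → t_A = 297/0.04796 = 6192 d
Zone B: v = q/n = 0.004317/0.29 = 0.01488 m/d → t_B = 321/0.01488 = 21570 d
Zone C: v = q/n = 0.004317/0.13 = 0.03320 m/d → t_C = 278/0.03320 = 8372 d
Total t = 6192 + 21570 + 8372 = 36130 d
   = 36130 / 365 = 99.0 yr

99.0 years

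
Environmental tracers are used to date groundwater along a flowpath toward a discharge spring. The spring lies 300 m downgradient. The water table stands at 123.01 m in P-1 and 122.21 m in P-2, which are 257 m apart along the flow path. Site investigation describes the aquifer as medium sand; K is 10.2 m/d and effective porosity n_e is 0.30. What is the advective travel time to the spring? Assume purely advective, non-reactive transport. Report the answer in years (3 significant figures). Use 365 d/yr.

Hydraulic gradient i = (123.01 − 122.21) / 257 = 0.80 / 257 = 0.003113
q = Ki = 10.2 × 0.003113 = 0.03175 m/d
v = Ki/n = 10.2·0.003113/0.30 = 0.1058 m/d
t = L / v = 300 / 0.1058 = 2835 d
   = 2835 / 365 = 7.77 yr

7.77 years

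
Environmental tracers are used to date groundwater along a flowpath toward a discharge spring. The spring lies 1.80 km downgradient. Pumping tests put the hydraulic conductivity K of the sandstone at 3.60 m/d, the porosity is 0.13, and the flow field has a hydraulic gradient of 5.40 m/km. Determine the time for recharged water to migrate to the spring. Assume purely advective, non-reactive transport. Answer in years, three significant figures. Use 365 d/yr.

Specific discharge q = 3.60 × 0.0054 = 0.01944 m/d
Average linear velocity = 0.01944 / 0.13 = 0.1495 m/d
L = 1.80 km = 1800 m
t = L / v = 1800 / 0.1495 = 12040 d
   = 12040 / 365 = 33.0 yr

33.0 years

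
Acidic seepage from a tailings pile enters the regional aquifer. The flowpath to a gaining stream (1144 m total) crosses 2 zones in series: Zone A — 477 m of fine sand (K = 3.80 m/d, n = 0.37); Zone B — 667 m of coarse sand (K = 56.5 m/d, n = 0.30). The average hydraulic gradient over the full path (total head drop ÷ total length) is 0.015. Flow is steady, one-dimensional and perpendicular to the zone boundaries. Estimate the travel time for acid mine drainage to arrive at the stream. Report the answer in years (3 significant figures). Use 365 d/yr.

Continuity: the same q passes through each zone, so ΔH = q·Σ(L_j/K_j) — the zones act as resistances in series.
Σ(L/K) = 477/3.80 + 667/56.5 = 125.5 + 11.81 = 137.3 d
K_eq = L_total / Σ(L/K) = 1144 / 137.3 = 8.330 m/d
q = K_eq · i = 8.330 × 0.015 = 0.1250 m/d (same in every zone)
Zone A: v = q/n = 0.1250/0.37 = 0.3377 m/d → t_A = 477/0.3377 = 1412 d
Zone B: v = q/n = 0.1250/0.30 = 0.4165 m/d → t_B = 667/0.4165 = 1601 d
Total t = 1412 + 1601 = 3014 d
   = 3014 / 365 = 8.26 yr

8.26 years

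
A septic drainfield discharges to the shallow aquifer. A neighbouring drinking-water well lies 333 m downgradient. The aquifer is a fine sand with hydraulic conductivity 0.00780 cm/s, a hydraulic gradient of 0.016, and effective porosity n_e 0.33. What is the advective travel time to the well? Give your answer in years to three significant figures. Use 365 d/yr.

K = 0.00780 cm/s × 864 = 6.739 m/d
Darcy flux q = K·i = 6.739 × 0.016 = 0.1078 m/d
v = Ki/n = 6.739·0.016/0.33 = 0.3267 m/d
t = L / v = 333 / 0.3267 = 1019 d
   = 1019 / 365 = 2.79 yr

2.79 years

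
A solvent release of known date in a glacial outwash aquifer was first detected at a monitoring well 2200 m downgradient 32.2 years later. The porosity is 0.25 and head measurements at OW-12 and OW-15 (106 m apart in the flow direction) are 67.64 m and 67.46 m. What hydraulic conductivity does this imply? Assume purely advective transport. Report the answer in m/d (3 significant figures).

Hydraulic gradient i = (67.64 − 67.46) / 106 = 0.18 / 106 = 0.001698
t = 32.2 years = 11750 d
v = L / t = 2200 / 11750 = 0.1872 m/d
K = v · n / i = 0.1872 × 0.25 / 0.001698 = 27.6 m/d

27.6 m/d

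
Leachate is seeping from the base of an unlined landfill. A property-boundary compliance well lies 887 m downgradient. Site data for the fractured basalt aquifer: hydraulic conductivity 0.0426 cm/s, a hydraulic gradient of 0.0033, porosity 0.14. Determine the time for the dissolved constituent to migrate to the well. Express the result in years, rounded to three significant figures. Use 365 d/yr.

2.80 years

K = 0.0426 cm/s × 864 = 36.81 m/d
Darcy flux q = K·i = 36.81 × 0.0033 = 0.1215 m/d
Seepage velocity v = q / n = 0.1215 / 0.14 = 0.8676 m/d
t = L / v = 887 / 0.8676 = 1022 d
   = 1022 / 365 = 2.80 yr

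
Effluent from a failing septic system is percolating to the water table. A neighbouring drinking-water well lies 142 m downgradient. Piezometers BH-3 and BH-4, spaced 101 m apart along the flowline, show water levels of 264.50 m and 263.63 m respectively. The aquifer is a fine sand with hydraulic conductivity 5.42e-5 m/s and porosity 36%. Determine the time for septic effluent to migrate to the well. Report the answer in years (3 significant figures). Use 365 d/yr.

3.47 years

Hydraulic gradient i = (264.50 − 263.63) / 101 = 0.87 / 101 = 0.008614
K = 5.42e-5 m/s × 86400 s/d = 4.683 m/d
q = Ki = 4.683 × 0.008614 = 0.04034 m/d
v_s = q/n_e = 0.04034/0.36 = 0.1120 m/d
t = L / v = 142 / 0.1120 = 1267 d
   = 1267 / 365 = 3.47 yr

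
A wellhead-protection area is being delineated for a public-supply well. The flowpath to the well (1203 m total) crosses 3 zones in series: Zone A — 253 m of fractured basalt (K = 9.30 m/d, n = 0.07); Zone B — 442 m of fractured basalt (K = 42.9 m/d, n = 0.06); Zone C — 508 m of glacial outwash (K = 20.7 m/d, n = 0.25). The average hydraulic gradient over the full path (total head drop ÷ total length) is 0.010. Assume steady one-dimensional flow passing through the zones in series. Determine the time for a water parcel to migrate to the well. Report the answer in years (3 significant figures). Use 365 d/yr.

2.42 years

For zones in series the flux q is common to all zones; the equivalent conductivity is the harmonic (thickness-weighted) mean, K_eq = L_total / Σ(L_j/K_j).
Σ(L/K) = 253/9.30 + 442/42.9 + 508/20.7 = 27.20 + 10.30 + 24.54 = 62.05 d
K_eq = L_total / Σ(L/K) = 1203 / 62.05 = 19.39 m/d
q = K_eq · i = 19.39 × 0.010 = 0.1939 m/d (same in every zone)
Zone A: v = q/n = 0.1939/0.07 = 2.770 m/d → t_A = 253/2.770 = 91.34 d
Zone B: v = q/n = 0.1939/0.06 = 3.231 m/d → t_B = 442/3.231 = 136.8 d
Zone C: v = q/n = 0.1939/0.25 = 0.7755 m/d → t_C = 508/0.7755 = 655.0 d
Total t = 91.34 + 136.8 + 655.0 = 883.2 d
   = 883.2 / 365 = 2.42 yr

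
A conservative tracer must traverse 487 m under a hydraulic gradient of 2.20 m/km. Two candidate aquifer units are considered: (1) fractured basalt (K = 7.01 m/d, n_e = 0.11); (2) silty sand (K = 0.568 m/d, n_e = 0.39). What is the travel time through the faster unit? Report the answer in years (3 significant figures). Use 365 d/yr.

9.52 years

Unit 1 (fractured basalt): v = 7.01×0.0022/0.11 = 0.1402 m/d, t = 487/0.1402 = 3474 d
Unit 2 (silty sand): v = 0.568×0.0022/0.39 = 0.003204 m/d, t = 487/0.003204 = 152000 d
Faster: 3474 d / 365 = 9.52 yr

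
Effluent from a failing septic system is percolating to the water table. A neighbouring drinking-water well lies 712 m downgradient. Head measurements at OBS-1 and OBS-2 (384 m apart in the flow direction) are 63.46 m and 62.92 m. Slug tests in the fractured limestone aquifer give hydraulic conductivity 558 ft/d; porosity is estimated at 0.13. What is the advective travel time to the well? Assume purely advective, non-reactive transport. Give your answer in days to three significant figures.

Hydraulic gradient i = (63.46 − 62.92) / 384 = 0.54 / 384 = 0.001406
K = 558 ft/d × 0.3048 = 170.1 m/d
Specific discharge q = 170.1 × 0.001406 = 0.2392 m/d
v = Ki/n = 170.1·0.001406/0.13 = 1.840 m/d
t = L / v = 712 / 1.840 = 387.0 d

387 days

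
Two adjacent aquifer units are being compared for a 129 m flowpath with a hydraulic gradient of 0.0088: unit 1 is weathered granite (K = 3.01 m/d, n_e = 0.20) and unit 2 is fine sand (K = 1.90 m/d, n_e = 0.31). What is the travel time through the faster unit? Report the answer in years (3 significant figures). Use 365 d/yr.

2.67 years

Unit 1 (weathered granite): v = 3.01×0.0088/0.20 = 0.1324 m/d, t = 129/0.1324 = 974.0 d
Unit 2 (fine sand): v = 1.90×0.0088/0.31 = 0.05394 m/d, t = 129/0.05394 = 2392 d
Faster: 974.0 d / 365 = 2.67 yr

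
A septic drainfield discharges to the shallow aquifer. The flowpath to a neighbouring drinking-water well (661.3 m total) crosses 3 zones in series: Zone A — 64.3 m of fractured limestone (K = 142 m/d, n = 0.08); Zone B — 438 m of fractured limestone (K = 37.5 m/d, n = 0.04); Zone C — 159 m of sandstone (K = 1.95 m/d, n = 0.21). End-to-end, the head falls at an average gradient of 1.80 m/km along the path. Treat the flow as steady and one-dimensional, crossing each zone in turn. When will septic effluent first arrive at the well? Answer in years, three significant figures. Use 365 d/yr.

Steady 1-D flow in series ⇒ the Darcy flux q is identical in every zone and the zone head losses add (resistances L/K in series).
Σ(L/K) = 64.3/142 + 438/37.5 + 159/1.95 = 0.4528 + 11.68 + 81.54 = 93.67 d
K_eq = L_total / Σ(L/K) = 661.3 / 93.67 = 7.060 m/d
q = K_eq · i = 7.060 × 0.0018 = 0.01271 m/d (same in every zone)
Zone A: v = q/n = 0.01271/0.08 = 0.1588 m/d → t_A = 64.3/0.1588 = 404.8 d
Zone B: v = q/n = 0.01271/0.04 = 0.3177 m/d → t_B = 438/0.3177 = 1379 d
Zone C: v = q/n = 0.01271/0.21 = 0.06051 m/d → t_C = 159/0.06051 = 2628 d
Total t = 404.8 + 1379 + 2628 = 4411 d
   = 4411 / 365 = 12.1 yr

12.1 years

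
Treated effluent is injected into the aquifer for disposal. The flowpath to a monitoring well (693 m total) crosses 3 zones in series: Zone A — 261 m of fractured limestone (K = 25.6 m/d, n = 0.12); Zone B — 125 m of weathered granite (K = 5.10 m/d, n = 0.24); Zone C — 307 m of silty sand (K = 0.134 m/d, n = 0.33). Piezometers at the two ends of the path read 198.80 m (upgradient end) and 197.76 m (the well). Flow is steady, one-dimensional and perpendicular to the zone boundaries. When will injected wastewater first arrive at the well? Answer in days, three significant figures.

364000 days

Total head drop ΔH = 198.80 − 197.76 = 1.04 m
Steady 1-D flow in series ⇒ the Darcy flux q is identical in every zone and the zone head losses add (resistances L/K in series).
Σ(L/K) = 261/25.6 + 125/5.10 + 307/0.134 = 10.20 + 24.51 + 2291 = 2326 d
q = ΔH / Σ(L/K) = 1.04 / 2326 = 4.472e-4 m/d (same in every zone)
Zone A: v = q/n = 4.472e-4/0.12 = 0.003726 m/d → t_A = 261/0.003726 = 70040 d
Zone B: v = q/n = 4.472e-4/0.24 = 0.001863 m/d → t_B = 125/0.001863 = 67090 d
Zone C: v = q/n = 4.472e-4/0.33 = 0.001355 m/d → t_C = 307/0.001355 = 226600 d
Total t = 70040 + 67090 + 226600 = 363700 d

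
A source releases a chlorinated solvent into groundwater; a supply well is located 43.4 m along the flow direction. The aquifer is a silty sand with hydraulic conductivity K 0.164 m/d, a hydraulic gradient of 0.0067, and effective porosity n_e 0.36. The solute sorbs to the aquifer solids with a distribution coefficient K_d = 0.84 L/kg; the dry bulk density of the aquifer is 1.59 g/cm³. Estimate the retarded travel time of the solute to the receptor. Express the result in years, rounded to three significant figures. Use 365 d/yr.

183 years

q = Ki = 0.164 × 0.0067 = 0.001099 m/d
v = Ki/n = 0.164·0.0067/0.36 = 0.003052 m/d
Retardation R = 1 + ρ_b·K_d/n = 1 + 1.59×0.84/0.36 = 4.710
Contaminant velocity v_c = v/R = 0.003052/4.710 = 6.480e-4 m/d
t = L/v_c = 43.4/6.480e-4 = 66970 d
   = 66970/365 = 183 yr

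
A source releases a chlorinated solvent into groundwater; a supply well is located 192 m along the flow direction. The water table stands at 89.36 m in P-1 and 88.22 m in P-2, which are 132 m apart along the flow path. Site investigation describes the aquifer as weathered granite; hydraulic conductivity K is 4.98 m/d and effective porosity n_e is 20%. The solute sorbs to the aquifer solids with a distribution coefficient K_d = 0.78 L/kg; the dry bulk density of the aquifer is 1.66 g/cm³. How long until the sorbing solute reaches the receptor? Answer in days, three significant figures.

6670 days

Hydraulic gradient i = (89.36 − 88.22) / 132 = 1.14 / 132 = 0.008636
Darcy flux q = K·i = 4.98 × 0.008636 = 0.04301 m/d
v = Ki/n = 4.98·0.008636/0.20 = 0.2150 m/d
Retardation R = 1 + ρ_b·K_d/n = 1 + 1.66×0.78/0.20 = 7.474
Contaminant velocity v_c = v/R = 0.2150/7.474 = 0.02877 m/d
t = L/v_c = 192/0.02877 = 6673 d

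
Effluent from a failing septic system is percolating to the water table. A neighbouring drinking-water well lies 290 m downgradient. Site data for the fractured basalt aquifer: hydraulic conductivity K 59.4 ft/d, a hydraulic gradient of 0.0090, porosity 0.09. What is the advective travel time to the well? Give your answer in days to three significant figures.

160 days

K = 59.4 ft/d × 0.3048 = 18.11 m/d
q = Ki = 18.11 × 0.0090 = 0.1629 m/d
Average linear velocity = 0.1629 / 0.09 = 1.811 m/d
t = L / v = 290 / 1.811 = 160.2 d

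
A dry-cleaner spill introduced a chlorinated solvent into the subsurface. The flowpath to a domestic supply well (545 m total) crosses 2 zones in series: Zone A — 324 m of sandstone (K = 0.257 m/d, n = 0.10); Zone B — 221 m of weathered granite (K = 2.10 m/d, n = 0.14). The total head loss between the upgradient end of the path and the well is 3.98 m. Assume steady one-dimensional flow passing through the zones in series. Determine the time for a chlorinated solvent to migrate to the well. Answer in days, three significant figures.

Steady 1-D flow in series ⇒ the Darcy flux q is identical in every zone and the zone head losses add (resistances L/K in series).
Σ(L/K) = 324/0.257 + 221/2.10 = 1261 + 105.2 = 1366 d
q = ΔH / Σ(L/K) = 3.98 / 1366 = 0.002914 m/d (same in every zone)
Zone A: v = q/n = 0.002914/0.10 = 0.02914 m/d → t_A = 324/0.02914 = 11120 d
Zone B: v = q/n = 0.002914/0.14 = 0.02081 m/d → t_B = 221/0.02081 = 10620 d
Total t = 11120 + 10620 = 21740 d

21700 days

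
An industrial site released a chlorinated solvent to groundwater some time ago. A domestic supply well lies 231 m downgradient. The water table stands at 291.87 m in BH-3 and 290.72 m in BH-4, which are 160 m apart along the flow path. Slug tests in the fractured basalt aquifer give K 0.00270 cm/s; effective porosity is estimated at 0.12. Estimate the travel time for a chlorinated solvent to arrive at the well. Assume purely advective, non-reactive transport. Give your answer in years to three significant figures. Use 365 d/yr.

Hydraulic gradient i = (291.87 − 290.72) / 160 = 1.15 / 160 = 0.007187
K = 0.00270 cm/s × 864 = 2.333 m/d
q = Ki = 2.333 × 0.007187 = 0.01677 m/d
v_s = q/n_e = 0.01677/0.12 = 0.1397 m/d
t = L / v = 231 / 0.1397 = 1653 d
   = 1653 / 365 = 4.53 yr

4.53 years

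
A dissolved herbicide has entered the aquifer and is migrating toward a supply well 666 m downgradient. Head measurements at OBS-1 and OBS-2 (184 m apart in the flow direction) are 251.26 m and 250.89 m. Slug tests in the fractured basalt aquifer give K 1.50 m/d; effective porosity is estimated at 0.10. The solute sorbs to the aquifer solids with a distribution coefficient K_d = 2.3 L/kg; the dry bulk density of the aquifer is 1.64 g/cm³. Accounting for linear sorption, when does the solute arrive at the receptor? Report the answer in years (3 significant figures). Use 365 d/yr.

2340 years

Hydraulic gradient i = (251.26 − 250.89) / 184 = 0.37 / 184 = 0.002011
q = Ki = 1.50 × 0.002011 = 0.003016 m/d
v = Ki/n = 1.50·0.002011/0.10 = 0.03016 m/d
Retardation R = 1 + ρ_b·K_d/n = 1 + 1.64×2.3/0.10 = 38.72
Contaminant velocity v_c = v/R = 0.03016/38.72 = 7.790e-4 m/d
t = L/v_c = 666/7.790e-4 = 854900 d
   = 854900/365 = 2340 yr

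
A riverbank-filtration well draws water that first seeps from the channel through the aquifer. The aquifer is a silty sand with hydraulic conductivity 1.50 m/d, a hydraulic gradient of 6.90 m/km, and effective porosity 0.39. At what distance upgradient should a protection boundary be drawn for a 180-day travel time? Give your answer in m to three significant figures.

Darcy flux q = K·i = 1.50 × 0.0069 = 0.01035 m/d
Seepage velocity v = q / n = 0.01035 / 0.39 = 0.02654 m/d
L = v × T = 0.02654 × 180 = 4.777 m

4.78 m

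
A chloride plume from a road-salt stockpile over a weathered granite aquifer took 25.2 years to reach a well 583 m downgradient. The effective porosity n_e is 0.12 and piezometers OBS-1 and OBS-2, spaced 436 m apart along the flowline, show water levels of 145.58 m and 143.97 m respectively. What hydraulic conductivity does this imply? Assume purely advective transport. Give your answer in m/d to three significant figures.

Hydraulic gradient i = (145.58 − 143.97) / 436 = 1.61 / 436 = 0.003693
t = 25.2 years = 9198 d
v = L / t = 583 / 9198 = 0.06338 m/d
K = v · n / i = 0.06338 × 0.12 / 0.003693 = 2.06 m/d

2.06 m/d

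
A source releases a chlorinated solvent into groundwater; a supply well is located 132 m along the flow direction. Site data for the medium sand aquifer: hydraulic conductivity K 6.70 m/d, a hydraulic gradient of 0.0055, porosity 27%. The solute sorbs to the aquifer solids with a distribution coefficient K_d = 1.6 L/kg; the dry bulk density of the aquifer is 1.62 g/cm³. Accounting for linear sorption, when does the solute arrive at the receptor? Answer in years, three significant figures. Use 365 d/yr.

Darcy flux q = K·i = 6.70 × 0.0055 = 0.03685 m/d
Average linear velocity = 0.03685 / 0.27 = 0.1365 m/d
Retardation R = 1 + ρ_b·K_d/n = 1 + 1.62×1.6/0.27 = 10.60
Contaminant velocity v_c = v/R = 0.1365/10.60 = 0.01288 m/d
t = L/v_c = 132/0.01288 = 10250 d
   = 10250/365 = 28.1 yr

28.1 years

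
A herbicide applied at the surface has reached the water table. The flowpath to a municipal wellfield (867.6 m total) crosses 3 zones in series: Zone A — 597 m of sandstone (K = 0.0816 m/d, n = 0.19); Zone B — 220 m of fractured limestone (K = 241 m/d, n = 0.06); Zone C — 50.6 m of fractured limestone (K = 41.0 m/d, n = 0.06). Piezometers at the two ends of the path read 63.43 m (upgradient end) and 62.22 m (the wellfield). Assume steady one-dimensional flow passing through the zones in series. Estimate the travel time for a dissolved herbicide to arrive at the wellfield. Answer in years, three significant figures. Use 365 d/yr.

Total head drop ΔH = 63.43 − 62.22 = 1.21 m
Continuity: the same q passes through each zone, so ΔH = q·Σ(L_j/K_j) — the zones act as resistances in series.
Σ(L/K) = 597/0.0816 + 220/241 + 50.6/41.0 = 7316 + 0.9129 + 1.234 = 7318 d
q = ΔH / Σ(L/K) = 1.21 / 7318 = 1.653e-4 m/d (same in every zone)
Zone A: v = q/n = 1.653e-4/0.19 = 8.702e-4 m/d → t_A = 597/8.702e-4 = 686000 d
Zone B: v = q/n = 1.653e-4/0.06 = 0.002756 m/d → t_B = 220/0.002756 = 79840 d
Zone C: v = q/n = 1.653e-4/0.06 = 0.002756 m/d → t_C = 50.6/0.002756 = 18360 d
Total t = 686000 + 79840 + 18360 = 784200 d
   = 784200 / 365 = 2150 yr

2150 years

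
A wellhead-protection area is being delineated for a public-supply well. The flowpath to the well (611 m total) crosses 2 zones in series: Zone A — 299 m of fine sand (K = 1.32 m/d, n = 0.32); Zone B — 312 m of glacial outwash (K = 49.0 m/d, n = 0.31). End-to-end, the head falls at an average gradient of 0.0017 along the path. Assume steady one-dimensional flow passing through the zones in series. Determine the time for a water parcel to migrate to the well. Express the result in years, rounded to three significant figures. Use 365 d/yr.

Continuity: the same q passes through each zone, so ΔH = q·Σ(L_j/K_j) — the zones act as resistances in series.
Σ(L/K) = 299/1.32 + 312/49.0 = 226.5 + 6.367 = 232.9 d
K_eq = L_total / Σ(L/K) = 611 / 232.9 = 2.624 m/d
q = K_eq · i = 2.624 × 0.0017 = 0.004460 m/d (same in every zone)
Zone A: v = q/n = 0.004460/0.32 = 0.01394 m/d → t_A = 299/0.01394 = 21450 d
Zone B: v = q/n = 0.004460/0.31 = 0.01439 m/d → t_B = 312/0.01439 = 21690 d
Total t = 21450 + 21690 = 43140 d
   = 43140 / 365 = 118 yr

118 years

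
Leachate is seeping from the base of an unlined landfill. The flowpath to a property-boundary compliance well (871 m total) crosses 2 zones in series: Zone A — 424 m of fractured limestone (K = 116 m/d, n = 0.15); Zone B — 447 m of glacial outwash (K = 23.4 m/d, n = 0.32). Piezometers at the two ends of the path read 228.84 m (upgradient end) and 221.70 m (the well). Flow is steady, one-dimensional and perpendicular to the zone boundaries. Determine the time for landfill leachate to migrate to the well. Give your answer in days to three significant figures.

659 days

Total head drop ΔH = 228.84 − 221.70 = 7.14 m
Continuity: the same q passes through each zone, so ΔH = q·Σ(L_j/K_j) — the zones act as resistances in series.
Σ(L/K) = 424/116 + 447/23.4 = 3.655 + 19.10 = 22.76 d
q = ΔH / Σ(L/K) = 7.14 / 22.76 = 0.3137 m/d (same in every zone)
Zone A: v = q/n = 0.3137/0.15 = 2.092 m/d → t_A = 424/2.092 = 202.7 d
Zone B: v = q/n = 0.3137/0.32 = 0.9804 m/d → t_B = 447/0.9804 = 455.9 d
Total t = 202.7 + 455.9 = 658.6 d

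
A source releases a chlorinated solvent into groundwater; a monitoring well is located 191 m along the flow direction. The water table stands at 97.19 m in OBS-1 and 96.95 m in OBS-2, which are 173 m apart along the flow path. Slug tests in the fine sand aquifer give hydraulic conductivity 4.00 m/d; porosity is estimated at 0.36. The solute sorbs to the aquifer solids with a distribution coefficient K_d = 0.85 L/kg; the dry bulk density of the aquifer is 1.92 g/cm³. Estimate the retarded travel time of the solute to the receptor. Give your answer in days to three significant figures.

68600 days

Hydraulic gradient i = (97.19 − 96.95) / 173 = 0.24 / 173 = 0.001387
q = Ki = 4.00 × 0.001387 = 0.005549 m/d
v = Ki/n = 4.00·0.001387/0.36 = 0.01541 m/d
Retardation R = 1 + ρ_b·K_d/n = 1 + 1.92×0.85/0.36 = 5.533
Contaminant velocity v_c = v/R = 0.01541/5.533 = 0.002786 m/d
t = L/v_c = 191/0.002786 = 68560 d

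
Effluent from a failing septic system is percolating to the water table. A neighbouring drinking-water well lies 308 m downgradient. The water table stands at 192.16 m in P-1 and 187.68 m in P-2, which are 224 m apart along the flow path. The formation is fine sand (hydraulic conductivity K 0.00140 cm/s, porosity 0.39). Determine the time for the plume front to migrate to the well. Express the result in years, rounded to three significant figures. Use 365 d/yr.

Hydraulic gradient i = (192.16 − 187.68) / 224 = 4.48 / 224 = 0.02000
K = 0.00140 cm/s × 864 = 1.210 m/d
q = Ki = 1.210 × 0.02000 = 0.02419 m/d
v_s = q/n_e = 0.02419/0.39 = 0.06203 m/d
t = L / v = 308 / 0.06203 = 4965 d
   = 4965 / 365 = 13.6 yr

13.6 years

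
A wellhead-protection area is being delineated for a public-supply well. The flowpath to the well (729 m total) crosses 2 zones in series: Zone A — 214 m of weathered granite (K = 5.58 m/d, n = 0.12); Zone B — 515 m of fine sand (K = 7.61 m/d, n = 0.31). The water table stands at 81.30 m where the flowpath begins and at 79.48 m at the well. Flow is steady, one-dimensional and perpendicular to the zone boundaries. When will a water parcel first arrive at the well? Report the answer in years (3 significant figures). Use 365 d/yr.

29.6 years

Total head drop ΔH = 81.30 − 79.48 = 1.82 m
Continuity: the same q passes through each zone, so ΔH = q·Σ(L_j/K_j) — the zones act as resistances in series.
Σ(L/K) = 214/5.58 + 515/7.61 = 38.35 + 67.67 = 106.0 d
q = ΔH / Σ(L/K) = 1.82 / 106.0 = 0.01717 m/d (same in every zone)
Zone A: v = q/n = 0.01717/0.12 = 0.1430 m/d → t_A = 214/0.1430 = 1496 d
Zone B: v = q/n = 0.01717/0.31 = 0.05537 m/d → t_B = 515/0.05537 = 9301 d
Total t = 1496 + 9301 = 10800 d
   = 10800 / 365 = 29.6 yr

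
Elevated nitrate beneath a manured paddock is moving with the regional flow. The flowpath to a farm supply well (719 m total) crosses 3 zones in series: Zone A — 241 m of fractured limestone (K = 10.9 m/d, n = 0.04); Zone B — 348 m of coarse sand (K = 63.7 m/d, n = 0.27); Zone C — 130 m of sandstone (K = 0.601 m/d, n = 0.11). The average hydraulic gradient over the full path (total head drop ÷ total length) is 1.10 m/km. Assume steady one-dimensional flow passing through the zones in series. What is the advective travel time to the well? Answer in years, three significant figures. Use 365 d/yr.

Steady 1-D flow in series ⇒ the Darcy flux q is identical in every zone and the zone head losses add (resistances L/K in series).
Σ(L/K) = 241/10.9 + 348/63.7 + 130/0.601 = 22.11 + 5.463 + 216.3 = 243.9 d
K_eq = L_total / Σ(L/K) = 719 / 243.9 = 2.948 m/d
q = K_eq · i = 2.948 × 0.0011 = 0.003243 m/d (same in every zone)
Zone A: v = q/n = 0.003243/0.04 = 0.08107 m/d → t_A = 241/0.08107 = 2973 d
Zone B: v = q/n = 0.003243/0.27 = 0.01201 m/d → t_B = 348/0.01201 = 28970 d
Zone C: v = q/n = 0.003243/0.11 = 0.02948 m/d → t_C = 130/0.02948 = 4410 d
Total t = 2973 + 28970 + 4410 = 36360 d
   = 36360 / 365 = 99.6 yr

99.6 years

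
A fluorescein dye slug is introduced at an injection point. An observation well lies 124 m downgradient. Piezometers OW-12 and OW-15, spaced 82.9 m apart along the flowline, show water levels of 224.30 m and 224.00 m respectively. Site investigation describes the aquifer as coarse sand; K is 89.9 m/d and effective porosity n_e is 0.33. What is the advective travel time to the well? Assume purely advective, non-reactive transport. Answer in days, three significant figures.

126 days

Hydraulic gradient i = (224.30 − 224.00) / 82.9 = 0.30 / 82.9 = 0.003619
Specific discharge q = 89.9 × 0.003619 = 0.3253 m/d
v_s = q/n_e = 0.3253/0.33 = 0.9859 m/d
t = L / v = 124 / 0.9859 = 125.8 d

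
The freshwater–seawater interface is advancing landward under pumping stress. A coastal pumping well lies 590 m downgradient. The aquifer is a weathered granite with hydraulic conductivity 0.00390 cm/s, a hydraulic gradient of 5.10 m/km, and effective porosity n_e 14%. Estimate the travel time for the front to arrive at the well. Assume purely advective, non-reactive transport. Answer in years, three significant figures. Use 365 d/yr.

K = 0.00390 cm/s × 864 = 3.370 m/d
q = Ki = 3.370 × 0.0051 = 0.01718 m/d
Average linear velocity = 0.01718 / 0.14 = 0.1227 m/d
t = L / v = 590 / 0.1227 = 4807 d
   = 4807 / 365 = 13.2 yr

13.2 years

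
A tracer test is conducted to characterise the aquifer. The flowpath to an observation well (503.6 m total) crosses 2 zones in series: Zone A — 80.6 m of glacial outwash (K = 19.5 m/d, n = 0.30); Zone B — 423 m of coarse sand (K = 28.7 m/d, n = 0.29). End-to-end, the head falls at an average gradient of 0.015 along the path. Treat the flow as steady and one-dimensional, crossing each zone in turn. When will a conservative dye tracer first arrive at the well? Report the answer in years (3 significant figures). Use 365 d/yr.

For zones in series the flux q is common to all zones; the equivalent conductivity is the harmonic (thickness-weighted) mean, K_eq = L_total / Σ(L_j/K_j).
Σ(L/K) = 80.6/19.5 + 423/28.7 = 4.133 + 14.74 = 18.87 d
K_eq = L_total / Σ(L/K) = 503.6 / 18.87 = 26.69 m/d
q = K_eq · i = 26.69 × 0.015 = 0.4003 m/d (same in every zone)
Zone A: v = q/n = 0.4003/0.30 = 1.334 m/d → t_A = 80.6/1.334 = 60.41 d
Zone B: v = q/n = 0.4003/0.29 = 1.380 m/d → t_B = 423/1.380 = 306.5 d
Total t = 60.41 + 306.5 = 366.9 d
   = 366.9 / 365 = 1.01 yr

1.01 years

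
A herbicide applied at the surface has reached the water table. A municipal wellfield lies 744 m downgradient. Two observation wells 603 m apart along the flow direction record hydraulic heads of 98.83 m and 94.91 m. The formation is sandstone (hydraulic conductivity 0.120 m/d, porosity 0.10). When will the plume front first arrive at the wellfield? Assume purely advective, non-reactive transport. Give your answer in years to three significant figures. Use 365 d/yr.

261 years

Hydraulic gradient i = (98.83 − 94.91) / 603 = 3.92 / 603 = 0.006501
q = Ki = 0.120 × 0.006501 = 7.801e-4 m/d
Seepage velocity v = q / n = 7.801e-4 / 0.10 = 0.007801 m/d
t = L / v = 744 / 0.007801 = 95370 d
   = 95370 / 365 = 261 yr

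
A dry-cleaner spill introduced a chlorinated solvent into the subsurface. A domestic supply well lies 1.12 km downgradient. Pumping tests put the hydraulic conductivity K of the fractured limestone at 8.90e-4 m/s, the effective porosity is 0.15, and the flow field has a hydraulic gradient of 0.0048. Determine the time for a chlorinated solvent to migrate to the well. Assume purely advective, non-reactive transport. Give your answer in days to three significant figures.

455 days

K = 8.90e-4 m/s × 86400 s/d = 76.90 m/d
q = Ki = 76.90 × 0.0048 = 0.3691 m/d
Seepage velocity v = q / n = 0.3691 / 0.15 = 2.461 m/d
L = 1.12 km = 1120 m
t = L / v = 1120 / 2.461 = 455.2 d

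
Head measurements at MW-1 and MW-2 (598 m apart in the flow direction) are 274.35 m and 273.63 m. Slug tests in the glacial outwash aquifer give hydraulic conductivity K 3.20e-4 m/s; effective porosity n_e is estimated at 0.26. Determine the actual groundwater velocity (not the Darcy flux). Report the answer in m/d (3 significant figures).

0.128 m/d

Hydraulic gradient i = (274.35 − 273.63) / 598 = 0.72 / 598 = 0.001204
K = 3.20e-4 m/s × 86400 s/d = 27.65 m/d
q = Ki = 27.65 × 0.001204 = 0.03329 m/d
Seepage velocity v = q / n = 0.03329 / 0.26 = 0.1280 m/d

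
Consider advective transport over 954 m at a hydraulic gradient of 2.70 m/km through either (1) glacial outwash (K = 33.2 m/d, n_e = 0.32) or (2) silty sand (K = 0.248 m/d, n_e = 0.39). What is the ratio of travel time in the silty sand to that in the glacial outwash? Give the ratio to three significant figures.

163

Unit 1 (glacial outwash): v = 33.2×0.0027/0.32 = 0.2801 m/d, t = 954/0.2801 = 3406 d
Unit 2 (silty sand): v = 0.248×0.0027/0.39 = 0.001717 m/d, t = 954/0.001717 = 555600 d
t(silty sand) / t(glacial outwash) = 555600/3406 = 163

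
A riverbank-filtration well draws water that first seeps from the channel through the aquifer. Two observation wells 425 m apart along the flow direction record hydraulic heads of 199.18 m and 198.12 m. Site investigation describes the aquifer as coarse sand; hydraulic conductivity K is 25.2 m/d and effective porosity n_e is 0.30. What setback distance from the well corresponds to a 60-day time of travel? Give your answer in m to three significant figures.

Hydraulic gradient i = (199.18 − 198.12) / 425 = 1.06 / 425 = 0.002494
Darcy flux q = K·i = 25.2 × 0.002494 = 0.06285 m/d
v = Ki/n = 25.2·0.002494/0.30 = 0.2095 m/d
L = v × T = 0.2095 × 60 = 12.57 m

12.6 m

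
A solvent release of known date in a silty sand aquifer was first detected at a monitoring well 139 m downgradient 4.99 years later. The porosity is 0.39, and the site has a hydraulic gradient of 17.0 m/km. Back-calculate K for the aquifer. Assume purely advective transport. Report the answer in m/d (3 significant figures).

1.75 m/d

t = 4.99 years = 1821 d
v = L / t = 139 / 1821 = 0.07632 m/d
K = v · n / i = 0.07632 × 0.39 / 0.017 = 1.75 m/d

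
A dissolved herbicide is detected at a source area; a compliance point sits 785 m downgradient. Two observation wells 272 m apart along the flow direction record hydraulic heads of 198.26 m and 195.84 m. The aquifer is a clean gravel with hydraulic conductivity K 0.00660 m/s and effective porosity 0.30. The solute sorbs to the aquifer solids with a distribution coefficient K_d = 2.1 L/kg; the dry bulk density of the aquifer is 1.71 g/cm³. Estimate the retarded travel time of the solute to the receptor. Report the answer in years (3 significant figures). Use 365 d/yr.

Hydraulic gradient i = (198.26 − 195.84) / 272 = 2.42 / 272 = 0.008897
K = 0.00660 m/s × 86400 s/d = 570.2 m/d
Darcy flux q = K·i = 570.2 × 0.008897 = 5.073 m/d
Seepage velocity v = q / n = 5.073 / 0.30 = 16.91 m/d
Retardation R = 1 + ρ_b·K_d/n = 1 + 1.71×2.1/0.30 = 12.97
Contaminant velocity v_c = v/R = 16.91/12.97 = 1.304 m/d
t = L/v_c = 785/1.304 = 602.0 d
   = 602.0/365 = 1.65 yr

1.65 years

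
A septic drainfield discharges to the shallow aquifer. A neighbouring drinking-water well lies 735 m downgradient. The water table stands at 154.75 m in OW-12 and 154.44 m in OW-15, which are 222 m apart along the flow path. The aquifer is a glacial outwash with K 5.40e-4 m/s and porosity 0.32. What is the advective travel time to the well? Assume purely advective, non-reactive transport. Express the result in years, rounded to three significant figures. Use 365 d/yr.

Hydraulic gradient i = (154.75 − 154.44) / 222 = 0.31 / 222 = 0.001396
K = 5.40e-4 m/s × 86400 s/d = 46.66 m/d
q = Ki = 46.66 × 0.001396 = 0.06515 m/d
Seepage velocity v = q / n = 0.06515 / 0.32 = 0.2036 m/d
t = L / v = 735 / 0.2036 = 3610 d
   = 3610 / 365 = 9.89 yr

9.89 years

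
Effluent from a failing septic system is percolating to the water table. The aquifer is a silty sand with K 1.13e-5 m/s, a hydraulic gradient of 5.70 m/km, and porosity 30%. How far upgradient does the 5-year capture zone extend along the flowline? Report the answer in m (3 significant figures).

33.9 m

K = 1.13e-5 m/s × 86400 s/d = 0.9763 m/d
Specific discharge q = 0.9763 × 0.0057 = 0.005565 m/d
v_s = q/n_e = 0.005565/0.30 = 0.01855 m/d
T = 5 yr × 365 = 1825 d
L = v × T = 0.01855 × 1825 = 33.85 m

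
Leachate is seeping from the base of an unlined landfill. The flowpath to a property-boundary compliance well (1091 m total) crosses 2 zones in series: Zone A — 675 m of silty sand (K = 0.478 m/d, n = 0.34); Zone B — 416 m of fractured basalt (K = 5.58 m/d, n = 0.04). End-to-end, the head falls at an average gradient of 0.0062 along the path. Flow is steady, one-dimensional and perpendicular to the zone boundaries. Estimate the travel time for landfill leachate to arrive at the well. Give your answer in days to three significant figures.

54100 days

Continuity: the same q passes through each zone, so ΔH = q·Σ(L_j/K_j) — the zones act as resistances in series.
Σ(L/K) = 675/0.478 + 416/5.58 = 1412 + 74.55 = 1487 d
K_eq = L_total / Σ(L/K) = 1091 / 1487 = 0.7338 m/d
q = K_eq · i = 0.7338 × 0.0062 = 0.004550 m/d (same in every zone)
Zone A: v = q/n = 0.004550/0.34 = 0.01338 m/d → t_A = 675/0.01338 = 50440 d
Zone B: v = q/n = 0.004550/0.04 = 0.1137 m/d → t_B = 416/0.1137 = 3657 d
Total t = 50440 + 3657 = 54100 d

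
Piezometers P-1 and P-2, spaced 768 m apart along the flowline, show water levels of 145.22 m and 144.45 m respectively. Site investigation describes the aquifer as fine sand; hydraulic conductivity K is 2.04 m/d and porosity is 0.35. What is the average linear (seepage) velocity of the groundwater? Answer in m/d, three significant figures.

0.00584 m/d

Hydraulic gradient i = (145.22 − 144.45) / 768 = 0.77 / 768 = 0.001003
q = Ki = 2.04 × 0.001003 = 0.002045 m/d
Seepage velocity v = q / n = 0.002045 / 0.35 = 0.005844 m/d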